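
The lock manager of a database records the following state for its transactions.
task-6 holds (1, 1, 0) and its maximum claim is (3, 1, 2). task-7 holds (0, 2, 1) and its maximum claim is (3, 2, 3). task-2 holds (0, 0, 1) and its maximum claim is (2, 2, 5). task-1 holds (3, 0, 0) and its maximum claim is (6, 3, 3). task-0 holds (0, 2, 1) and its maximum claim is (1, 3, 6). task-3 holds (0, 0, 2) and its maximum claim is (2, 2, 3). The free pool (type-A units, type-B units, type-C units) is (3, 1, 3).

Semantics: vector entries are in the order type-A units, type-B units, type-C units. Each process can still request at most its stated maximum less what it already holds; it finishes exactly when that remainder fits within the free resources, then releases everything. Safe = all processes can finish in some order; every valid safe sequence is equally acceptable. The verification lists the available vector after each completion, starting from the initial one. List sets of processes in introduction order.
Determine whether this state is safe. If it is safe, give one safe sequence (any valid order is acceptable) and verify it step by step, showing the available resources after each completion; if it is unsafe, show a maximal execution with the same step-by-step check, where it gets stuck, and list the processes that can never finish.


SAFE. One safe sequence: task-7, task-1, task-6, task-3, task-0, task-2.
Key observation: task-7 is the earliest step where a requested resource binds exactly: need (3, 0, 2), pool (3, 1, 3) at its turn.
Walking it through:
  pool = (3, 1, 3)
  task-7: need (3, 0, 2) fits (3, 1, 3); releases (0, 2, 1), pool now (3, 3, 4)
  task-1: need (3, 3, 3) fits (3, 3, 4); releases (3, 0, 0), pool now (6, 3, 4)
  task-6: need (2, 0, 2) fits (6, 3, 4); releases (1, 1, 0), pool now (7, 4, 4)
  task-3: need (2, 2, 1) fits (7, 4, 4); releases (0, 0, 2), pool now (7, 4, 6)
  task-0: need (1, 1, 5) fits (7, 4, 6); releases (0, 2, 1), pool now (7, 6, 7)
  task-2: need (2, 2, 4) fits (7, 6, 7); releases (0, 0, 1), pool now (7, 6, 8)


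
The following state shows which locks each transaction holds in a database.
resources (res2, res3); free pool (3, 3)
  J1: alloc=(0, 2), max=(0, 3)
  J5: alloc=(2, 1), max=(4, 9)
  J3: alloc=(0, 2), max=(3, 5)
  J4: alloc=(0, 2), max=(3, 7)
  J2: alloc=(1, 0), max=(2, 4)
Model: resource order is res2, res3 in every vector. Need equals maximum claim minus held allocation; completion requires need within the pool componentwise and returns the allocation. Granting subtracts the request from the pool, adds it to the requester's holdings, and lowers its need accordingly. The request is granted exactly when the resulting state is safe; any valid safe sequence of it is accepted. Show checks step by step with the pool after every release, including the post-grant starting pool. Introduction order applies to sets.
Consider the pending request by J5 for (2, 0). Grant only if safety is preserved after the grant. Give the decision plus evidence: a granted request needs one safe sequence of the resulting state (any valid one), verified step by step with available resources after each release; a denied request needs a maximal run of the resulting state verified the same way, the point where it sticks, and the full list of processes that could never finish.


DENY: after the grant no complete ordering would exist.
Key observation: after J1, J2 the pool peaks at (2, 5), and each blocked process is short somewhere: J5 on res3; J3 on res2; J4 on res2.
Pretend the grant happened; the run J1, J2 goes as far as possible. Step-by-step check:
  pool = (1, 3)
  run J1 (needs (0, 1), free (1, 3)); after release of (0, 2) the pool is (1, 5)
  run J2 (needs (1, 4), free (1, 5)); after release of (1, 0) the pool is (2, 5)
  J5 still needs (0, 8) but only (2, 5) is free — short on res3
  J3 still needs (3, 3) but only (2, 5) is free — short on res2
  J4 still needs (3, 5) but only (2, 5) is free — short on res2
Post-grant, the permanently blocked set is J5, J3 and J4.


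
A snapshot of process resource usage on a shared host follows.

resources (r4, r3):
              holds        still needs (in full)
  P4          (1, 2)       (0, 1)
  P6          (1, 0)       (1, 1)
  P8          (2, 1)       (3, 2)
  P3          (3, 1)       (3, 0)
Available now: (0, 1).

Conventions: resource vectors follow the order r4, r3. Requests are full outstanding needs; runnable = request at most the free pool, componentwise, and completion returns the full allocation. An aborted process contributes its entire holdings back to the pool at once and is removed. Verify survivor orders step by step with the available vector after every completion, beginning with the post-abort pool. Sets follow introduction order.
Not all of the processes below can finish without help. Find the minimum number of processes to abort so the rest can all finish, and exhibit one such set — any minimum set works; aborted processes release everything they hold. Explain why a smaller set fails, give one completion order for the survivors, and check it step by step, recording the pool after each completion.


Abort P3.
Key observation: P8 had no path to completion before; after the abort of P3 ((3, 1) returned), step 3 is where it fits.
Why nothing smaller works: aborting no one leaves the state deadlocked as given.
The survivors complete as P6, P4, P8. Verifying each step (starting from the post-abort pool):
  pool = (3, 2)
  P6 needs (1, 1) <= (3, 2) -> finishes; pool += (1, 0) = (4, 2)
  P4 needs (0, 1) <= (4, 2) -> finishes; pool += (1, 2) = (5, 4)
  P8 needs (3, 2) <= (5, 4) -> finishes; pool += (2, 1) = (7, 5)


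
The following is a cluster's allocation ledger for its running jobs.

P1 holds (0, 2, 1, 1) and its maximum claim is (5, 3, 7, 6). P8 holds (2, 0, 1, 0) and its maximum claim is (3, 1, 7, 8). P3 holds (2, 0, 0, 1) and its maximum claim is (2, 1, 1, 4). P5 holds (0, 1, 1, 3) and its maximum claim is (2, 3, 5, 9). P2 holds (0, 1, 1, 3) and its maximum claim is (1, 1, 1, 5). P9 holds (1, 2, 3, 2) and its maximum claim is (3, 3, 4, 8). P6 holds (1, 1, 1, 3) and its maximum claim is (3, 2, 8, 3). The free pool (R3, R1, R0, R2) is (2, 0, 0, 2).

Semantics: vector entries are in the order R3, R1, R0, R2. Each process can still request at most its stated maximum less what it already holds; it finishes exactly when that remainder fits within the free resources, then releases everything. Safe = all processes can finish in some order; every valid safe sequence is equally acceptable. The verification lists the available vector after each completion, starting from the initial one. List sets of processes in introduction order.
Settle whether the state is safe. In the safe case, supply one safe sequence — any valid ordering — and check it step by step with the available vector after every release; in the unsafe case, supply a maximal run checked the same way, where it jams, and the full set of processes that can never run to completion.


UNSAFE — no complete ordering exists.
Key observation: the pool after P2, P3, P9, P5 is (5, 4, 5, 11); every surviving request exceeds it in R0, so progress ends there.
A maximal execution: P2, P3, P9, P5 — then nothing else fits. Step-by-step check:
  pool = (2, 0, 0, 2)
  P2 needs (1, 0, 0, 2) <= (2, 0, 0, 2) -> finishes; pool += (0, 1, 1, 3) = (2, 1, 1, 5)
  P3 needs (0, 1, 1, 3) <= (2, 1, 1, 5) -> finishes; pool += (2, 0, 0, 1) = (4, 1, 1, 6)
  P9 needs (2, 1, 1, 6) <= (4, 1, 1, 6) -> finishes; pool += (1, 2, 3, 2) = (5, 3, 4, 8)
  P5 needs (2, 2, 4, 6) <= (5, 3, 4, 8) -> finishes; pool += (0, 1, 1, 3) = (5, 4, 5, 11)
  P1 still needs (5, 1, 6, 5) but only (5, 4, 5, 11) is free — short on R0
  P8 still needs (1, 1, 6, 8) but only (5, 4, 5, 11) is free — short on R0
  P6 still needs (2, 1, 7, 0) but only (5, 4, 5, 11) is free — short on R0
Never able to finish: P1, P8 and P6.


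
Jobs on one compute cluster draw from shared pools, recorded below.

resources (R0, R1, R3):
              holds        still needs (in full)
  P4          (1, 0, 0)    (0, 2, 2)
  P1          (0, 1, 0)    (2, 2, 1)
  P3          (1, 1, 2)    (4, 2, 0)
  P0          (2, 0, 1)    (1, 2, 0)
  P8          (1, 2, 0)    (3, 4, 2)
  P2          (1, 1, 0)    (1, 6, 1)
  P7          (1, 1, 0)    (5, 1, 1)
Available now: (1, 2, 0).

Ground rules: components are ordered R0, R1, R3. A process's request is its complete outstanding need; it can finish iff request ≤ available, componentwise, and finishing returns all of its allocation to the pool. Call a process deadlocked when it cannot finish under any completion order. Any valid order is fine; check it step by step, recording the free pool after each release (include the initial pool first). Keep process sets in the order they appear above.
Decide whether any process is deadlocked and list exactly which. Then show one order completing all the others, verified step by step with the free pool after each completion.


Deadlocked: P4, P3, P8, P2 and P7.
Key observation: after P0, P1 the pool peaks at (3, 3, 1), and each blocked process is short somewhere: P4 on R3; P3 on R0; P8 on R1, R3; P2 on R1; P7 on R0.
A valid finishing order for the others: P0, P1. Verifying each step:
  pool = (1, 2, 0)
  P0: need (1, 2, 0) fits (1, 2, 0); releases (2, 0, 1), pool now (3, 2, 1)
  P1: need (2, 2, 1) fits (3, 2, 1); releases (0, 1, 0), pool now (3, 3, 1)
None of the blocked processes ever fits:
  blocked: P4 wants (0, 2, 2), pool (3, 3, 1) — not enough R3
  blocked: P3 wants (4, 2, 0), pool (3, 3, 1) — not enough R0
  blocked: P8 wants (3, 4, 2), pool (3, 3, 1) — not enough R1 and R3
  blocked: P2 wants (1, 6, 1), pool (3, 3, 1) — not enough R1
  blocked: P7 wants (5, 1, 1), pool (3, 3, 1) — not enough R0


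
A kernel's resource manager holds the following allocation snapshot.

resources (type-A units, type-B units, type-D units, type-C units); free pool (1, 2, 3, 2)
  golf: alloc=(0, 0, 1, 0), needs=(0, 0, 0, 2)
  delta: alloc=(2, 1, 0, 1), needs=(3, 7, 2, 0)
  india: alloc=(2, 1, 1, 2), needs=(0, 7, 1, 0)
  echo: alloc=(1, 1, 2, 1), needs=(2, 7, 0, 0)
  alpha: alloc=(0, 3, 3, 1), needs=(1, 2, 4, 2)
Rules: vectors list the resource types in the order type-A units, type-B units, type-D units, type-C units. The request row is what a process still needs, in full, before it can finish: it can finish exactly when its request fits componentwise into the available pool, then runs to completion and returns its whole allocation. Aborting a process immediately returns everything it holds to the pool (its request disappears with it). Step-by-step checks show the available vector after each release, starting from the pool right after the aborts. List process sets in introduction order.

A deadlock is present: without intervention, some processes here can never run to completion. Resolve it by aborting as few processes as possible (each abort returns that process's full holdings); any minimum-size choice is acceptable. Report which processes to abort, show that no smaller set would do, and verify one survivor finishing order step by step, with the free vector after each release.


Abort delta and india.
Key observation: echo could never have finished before the abort; with (4, 2, 1, 3) returned by delta and india, it fits at step 3.
No one abort is enough; case by case: golf alone leaves delta blocked (short on type-A units and type-B units); delta alone leaves india blocked (short on type-B units); india alone leaves delta blocked (short on type-B units); echo alone leaves delta blocked (short on type-A units and type-B units); alpha alone leaves delta blocked (short on type-A units and type-B units).
The survivors complete as golf, alpha, echo. Check, step by step (starting from the post-abort pool):
  pool = (5, 4, 4, 5)
  run golf (needs (0, 0, 0, 2), free (5, 4, 4, 5)); after release of (0, 0, 1, 0) the pool is (5, 4, 5, 5)
  run alpha (needs (1, 2, 4, 2), free (5, 4, 5, 5)); after release of (0, 3, 3, 1) the pool is (5, 7, 8, 6)
  run echo (needs (2, 7, 0, 0), free (5, 7, 8, 6)); after release of (1, 1, 2, 1) the pool is (6, 8, 10, 7)


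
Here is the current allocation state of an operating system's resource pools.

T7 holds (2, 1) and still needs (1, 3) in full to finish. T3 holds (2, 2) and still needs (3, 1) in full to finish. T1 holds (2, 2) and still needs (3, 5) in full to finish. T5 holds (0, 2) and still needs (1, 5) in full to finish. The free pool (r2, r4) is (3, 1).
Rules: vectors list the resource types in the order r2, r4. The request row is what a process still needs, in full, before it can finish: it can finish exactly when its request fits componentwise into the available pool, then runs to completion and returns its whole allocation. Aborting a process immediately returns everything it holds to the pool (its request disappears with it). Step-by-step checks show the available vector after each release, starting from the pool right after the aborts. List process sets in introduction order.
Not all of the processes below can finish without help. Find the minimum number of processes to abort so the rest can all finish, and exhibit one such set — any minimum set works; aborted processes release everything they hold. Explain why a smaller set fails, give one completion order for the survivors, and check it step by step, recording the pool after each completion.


Abort T5.
Key observation: the deadlocked T1 becomes finishable only because T5 released (0, 2); it completes at step 2 below.
No smaller set exists: with zero aborts the deadlock remains.
One survivor order: T3, T1, T7. Verifying each step (post-abort pool first):
  pool = (3, 3)
  T3 needs (3, 1) <= (3, 3) -> finishes; pool += (2, 2) = (5, 5)
  T1 needs (3, 5) <= (5, 5) -> finishes; pool += (2, 2) = (7, 7)
  T7 needs (1, 3) <= (7, 7) -> finishes; pool += (2, 1) = (9, 8)


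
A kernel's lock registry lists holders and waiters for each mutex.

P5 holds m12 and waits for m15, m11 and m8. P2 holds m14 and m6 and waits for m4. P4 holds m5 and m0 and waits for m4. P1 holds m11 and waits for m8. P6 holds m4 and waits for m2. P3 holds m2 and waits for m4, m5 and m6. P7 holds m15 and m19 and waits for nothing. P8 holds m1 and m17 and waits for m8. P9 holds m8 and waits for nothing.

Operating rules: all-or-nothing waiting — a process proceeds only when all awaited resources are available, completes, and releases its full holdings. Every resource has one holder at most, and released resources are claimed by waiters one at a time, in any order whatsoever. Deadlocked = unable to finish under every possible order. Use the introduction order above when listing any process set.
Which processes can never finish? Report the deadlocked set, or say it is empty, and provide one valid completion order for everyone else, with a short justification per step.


Deadlocked set: P2, P4, P6 and P3.
Key observation: the loop P2 -> P6 -> P3 -> P2 blocks itself forever; P4 is caught in further circular waits.
One completion order for the rest: P9, P1, P7, P8, P5.
Walking it through:
  P9 waits on nothing -> runs at once and releases m8
  P1: everything it awaited (m8) is free; runs, freeing m11
  P7 waits on nothing -> runs at once and releases m15 and m19
  P8: everything it awaited (m8) is free; runs, freeing m1 and m17
  P5: everything it awaited (m15, m11 and m8) is free; runs, freeing m12


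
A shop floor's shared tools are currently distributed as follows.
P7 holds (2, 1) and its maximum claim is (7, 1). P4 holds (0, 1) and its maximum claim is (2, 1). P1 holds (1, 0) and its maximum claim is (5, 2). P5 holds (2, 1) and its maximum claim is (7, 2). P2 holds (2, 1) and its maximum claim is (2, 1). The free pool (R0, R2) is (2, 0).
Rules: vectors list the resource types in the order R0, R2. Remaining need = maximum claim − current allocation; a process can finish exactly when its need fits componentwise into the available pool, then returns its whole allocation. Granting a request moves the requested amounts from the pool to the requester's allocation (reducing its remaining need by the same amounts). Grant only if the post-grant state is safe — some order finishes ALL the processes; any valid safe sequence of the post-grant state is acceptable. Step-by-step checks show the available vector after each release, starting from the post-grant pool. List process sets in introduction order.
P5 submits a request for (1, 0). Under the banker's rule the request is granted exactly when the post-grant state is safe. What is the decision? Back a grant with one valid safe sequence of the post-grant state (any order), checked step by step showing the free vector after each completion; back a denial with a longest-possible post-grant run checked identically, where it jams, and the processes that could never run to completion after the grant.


DENY: after the grant no complete ordering would exist.
Key observation: once P2, P4 finish, the pool peaks at (3, 2) — and every remaining process still needs more R0 than that.
Pretend the grant happened; the run P2, P4 goes as far as possible. Verifying each step:
  pool = (1, 0)
  P2 needs (0, 0) <= (1, 0) -> finishes; pool += (2, 1) = (3, 1)
  P4 needs (2, 0) <= (3, 1) -> finishes; pool += (0, 1) = (3, 2)
  P7 still needs (5, 0) but only (3, 2) is free — short on R0
  P1 still needs (4, 2) but only (3, 2) is free — short on R0
  P5 still needs (4, 1) but only (3, 2) is free — short on R0
Processes that could never finish after the grant: P7, P1 and P5.


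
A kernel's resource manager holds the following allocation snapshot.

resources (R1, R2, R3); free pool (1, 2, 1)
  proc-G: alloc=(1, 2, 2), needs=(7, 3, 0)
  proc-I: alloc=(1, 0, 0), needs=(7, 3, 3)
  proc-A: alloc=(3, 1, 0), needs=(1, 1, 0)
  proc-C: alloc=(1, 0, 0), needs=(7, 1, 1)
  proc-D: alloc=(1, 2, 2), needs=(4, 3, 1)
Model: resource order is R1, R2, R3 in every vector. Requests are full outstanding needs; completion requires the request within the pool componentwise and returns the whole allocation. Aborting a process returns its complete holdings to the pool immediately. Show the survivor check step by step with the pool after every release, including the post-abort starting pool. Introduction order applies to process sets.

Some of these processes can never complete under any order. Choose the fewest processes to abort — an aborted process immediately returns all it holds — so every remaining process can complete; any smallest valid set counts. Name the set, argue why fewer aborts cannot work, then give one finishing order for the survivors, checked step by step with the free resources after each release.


Abort proc-G and proc-C.
Key observation: proc-I was stuck for good until proc-G and proc-C gave back (2, 2, 2); in the order shown it finishes at step 3.
Why nothing smaller works — every single abort fails: proc-G alone leaves proc-I blocked (short on R1); proc-I alone leaves proc-G blocked (short on R1); proc-A alone leaves proc-G blocked (short on R1); proc-C alone leaves proc-G blocked (short on R1); proc-D alone leaves proc-G blocked (short on R1).
One survivor order: proc-A, proc-D, proc-I. Walking it through (post-abort pool first):
  pool = (3, 4, 3)
  proc-A needs (1, 1, 0) <= (3, 4, 3) -> finishes; pool += (3, 1, 0) = (6, 5, 3)
  proc-D needs (4, 3, 1) <= (6, 5, 3) -> finishes; pool += (1, 2, 2) = (7, 7, 5)
  proc-I needs (7, 3, 3) <= (7, 7, 5) -> finishes; pool += (1, 0, 0) = (8, 7, 5)


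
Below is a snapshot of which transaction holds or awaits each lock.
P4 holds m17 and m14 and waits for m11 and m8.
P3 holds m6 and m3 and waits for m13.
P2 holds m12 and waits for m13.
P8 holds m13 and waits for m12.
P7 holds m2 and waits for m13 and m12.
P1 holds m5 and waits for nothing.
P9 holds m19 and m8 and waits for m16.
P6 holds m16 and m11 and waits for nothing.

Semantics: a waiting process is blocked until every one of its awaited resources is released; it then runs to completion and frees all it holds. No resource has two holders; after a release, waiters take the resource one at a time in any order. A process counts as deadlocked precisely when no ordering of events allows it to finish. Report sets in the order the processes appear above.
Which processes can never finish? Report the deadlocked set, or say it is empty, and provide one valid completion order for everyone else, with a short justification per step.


Deadlocked set: P3, P2, P8 and P7.
Key observation: along P8 -> P2 -> P8, each member waits on what the next one holds — a deadlock; P3 and P7 wait into the deadlock from upstream.
One completion order for the rest: P6, P9, P1, P4.
Verifying each step:
  P6: no waits; runs immediately, freeing m16 and m11
  run P9 (all its waits — m16 — are resolved); releases m19 and m8
  P1: no waits; runs immediately, freeing m5
  run P4 (all its waits — m11 and m8 — are resolved); releases m17 and m14


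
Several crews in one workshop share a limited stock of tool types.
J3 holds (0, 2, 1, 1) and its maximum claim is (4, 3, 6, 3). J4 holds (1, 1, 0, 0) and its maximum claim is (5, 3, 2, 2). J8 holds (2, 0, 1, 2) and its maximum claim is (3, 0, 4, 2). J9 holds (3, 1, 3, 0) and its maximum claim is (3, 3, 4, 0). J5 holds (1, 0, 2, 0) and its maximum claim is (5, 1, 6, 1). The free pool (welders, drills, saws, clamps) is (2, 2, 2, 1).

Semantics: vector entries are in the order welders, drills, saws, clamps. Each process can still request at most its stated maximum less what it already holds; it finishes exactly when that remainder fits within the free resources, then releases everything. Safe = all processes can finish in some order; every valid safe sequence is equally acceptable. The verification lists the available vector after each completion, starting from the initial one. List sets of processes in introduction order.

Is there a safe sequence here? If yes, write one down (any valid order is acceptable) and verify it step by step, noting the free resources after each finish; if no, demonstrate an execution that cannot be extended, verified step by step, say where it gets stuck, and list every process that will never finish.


The state is SAFE; one workable sequence: J9, J5, J8, J3, J4.
Key observation: reading the order forward, J9 is the first process whose need (0, 2, 1, 0) meets the free pool (2, 2, 2, 1) exactly on a resource it requests.
Check, step by step:
  pool = (2, 2, 2, 1)
  J9: need (0, 2, 1, 0) fits (2, 2, 2, 1); releases (3, 1, 3, 0), pool now (5, 3, 5, 1)
  J5: need (4, 1, 4, 1) fits (5, 3, 5, 1); releases (1, 0, 2, 0), pool now (6, 3, 7, 1)
  J8: need (1, 0, 3, 0) fits (6, 3, 7, 1); releases (2, 0, 1, 2), pool now (8, 3, 8, 3)
  J3: need (4, 1, 5, 2) fits (8, 3, 8, 3); releases (0, 2, 1, 1), pool now (8, 5, 9, 4)
  J4: need (4, 2, 2, 2) fits (8, 5, 9, 4); releases (1, 1, 0, 0), pool now (9, 6, 9, 4)


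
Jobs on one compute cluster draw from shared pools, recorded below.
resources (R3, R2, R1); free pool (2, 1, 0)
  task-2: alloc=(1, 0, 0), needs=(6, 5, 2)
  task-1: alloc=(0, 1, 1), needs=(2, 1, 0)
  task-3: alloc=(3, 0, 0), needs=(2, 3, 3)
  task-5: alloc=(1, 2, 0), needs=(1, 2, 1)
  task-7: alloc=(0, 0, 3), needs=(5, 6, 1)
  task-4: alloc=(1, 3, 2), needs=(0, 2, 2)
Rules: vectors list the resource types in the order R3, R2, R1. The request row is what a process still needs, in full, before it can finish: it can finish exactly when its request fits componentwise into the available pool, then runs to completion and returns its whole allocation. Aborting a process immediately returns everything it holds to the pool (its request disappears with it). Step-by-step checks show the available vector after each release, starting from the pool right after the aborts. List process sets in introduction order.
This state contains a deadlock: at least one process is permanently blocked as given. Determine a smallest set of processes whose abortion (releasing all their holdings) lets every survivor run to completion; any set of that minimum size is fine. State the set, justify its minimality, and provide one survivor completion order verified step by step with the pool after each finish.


The answer: abort task-4.
Key observation: task-3 could never have finished before the abort; with (1, 3, 2) returned by task-4, it fits at step 2.
Minimality: the empty abort set fails — the state is deadlocked as it stands.
Survivors finish in the order: task-1, task-3, task-5, task-2, task-7. Check, step by step (pool after the aborts first):
  pool = (3, 4, 2)
  task-1 needs (2, 1, 0) <= (3, 4, 2) -> finishes; pool += (0, 1, 1) = (3, 5, 3)
  task-3 needs (2, 3, 3) <= (3, 5, 3) -> finishes; pool += (3, 0, 0) = (6, 5, 3)
  task-5 needs (1, 2, 1) <= (6, 5, 3) -> finishes; pool += (1, 2, 0) = (7, 7, 3)
  task-2 needs (6, 5, 2) <= (7, 7, 3) -> finishes; pool += (1, 0, 0) = (8, 7, 3)
  task-7 needs (5, 6, 1) <= (8, 7, 3) -> finishes; pool += (0, 0, 3) = (8, 7, 6)


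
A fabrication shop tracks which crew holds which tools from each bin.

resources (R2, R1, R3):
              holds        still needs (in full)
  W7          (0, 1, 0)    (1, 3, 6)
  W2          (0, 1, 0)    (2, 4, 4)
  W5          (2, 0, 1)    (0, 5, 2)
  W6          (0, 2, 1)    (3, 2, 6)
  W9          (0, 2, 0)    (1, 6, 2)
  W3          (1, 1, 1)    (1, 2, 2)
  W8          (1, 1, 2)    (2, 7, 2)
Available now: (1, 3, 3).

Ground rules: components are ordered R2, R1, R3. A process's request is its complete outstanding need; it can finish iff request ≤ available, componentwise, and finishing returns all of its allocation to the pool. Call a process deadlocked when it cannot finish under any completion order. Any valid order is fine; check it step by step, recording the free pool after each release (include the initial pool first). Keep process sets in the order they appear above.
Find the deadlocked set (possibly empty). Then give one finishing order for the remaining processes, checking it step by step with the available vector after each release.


Deadlocked: W7, W6, W9 and W8.
Key observation: after W3, W2, W5 the pool peaks at (4, 5, 5), and each blocked process is short somewhere: W7 on R3; W6 on R3; W9 on R1; W8 on R1.
A valid finishing order for the others: W3, W2, W5. Step-by-step check:
  pool = (1, 3, 3)
  run W3 (needs (1, 2, 2), free (1, 3, 3)); after release of (1, 1, 1) the pool is (2, 4, 4)
  run W2 (needs (2, 4, 4), free (2, 4, 4)); after release of (0, 1, 0) the pool is (2, 5, 4)
  run W5 (needs (0, 5, 2), free (2, 5, 4)); after release of (2, 0, 1) the pool is (4, 5, 5)
None of the blocked processes ever fits:
  W7 cannot run: need (1, 3, 6) vs free (4, 5, 5) (insufficient R3)
  W6 cannot run: need (3, 2, 6) vs free (4, 5, 5) (insufficient R3)
  W9 cannot run: need (1, 6, 2) vs free (4, 5, 5) (insufficient R1)
  W8 cannot run: need (2, 7, 2) vs free (4, 5, 5) (insufficient R1)


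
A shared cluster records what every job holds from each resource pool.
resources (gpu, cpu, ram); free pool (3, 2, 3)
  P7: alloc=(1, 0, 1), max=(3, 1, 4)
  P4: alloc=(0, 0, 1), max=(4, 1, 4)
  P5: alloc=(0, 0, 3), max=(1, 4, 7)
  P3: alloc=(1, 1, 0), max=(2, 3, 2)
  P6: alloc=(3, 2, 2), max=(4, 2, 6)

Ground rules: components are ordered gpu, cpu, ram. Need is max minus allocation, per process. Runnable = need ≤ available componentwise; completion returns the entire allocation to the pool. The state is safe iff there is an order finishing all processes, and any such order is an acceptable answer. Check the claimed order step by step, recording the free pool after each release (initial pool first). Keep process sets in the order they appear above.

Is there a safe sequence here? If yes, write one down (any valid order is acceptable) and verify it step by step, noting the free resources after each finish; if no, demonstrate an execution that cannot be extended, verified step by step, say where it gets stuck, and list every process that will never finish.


SAFE, for example via the order P7, P3, P6, P4, P5.
Key observation: P7 marks the first exact bind of the order: its need (2, 1, 3) fits the free (3, 2, 3) with zero slack on a requested resource.
Walking it through:
  pool = (3, 2, 3)
  P7: need (2, 1, 3) fits (3, 2, 3); releases (1, 0, 1), pool now (4, 2, 4)
  P3: need (1, 2, 2) fits (4, 2, 4); releases (1, 1, 0), pool now (5, 3, 4)
  P6: need (1, 0, 4) fits (5, 3, 4); releases (3, 2, 2), pool now (8, 5, 6)
  P4: need (4, 1, 3) fits (8, 5, 6); releases (0, 0, 1), pool now (8, 5, 7)
  P5: need (1, 4, 4) fits (8, 5, 7); releases (0, 0, 3), pool now (8, 5, 10)


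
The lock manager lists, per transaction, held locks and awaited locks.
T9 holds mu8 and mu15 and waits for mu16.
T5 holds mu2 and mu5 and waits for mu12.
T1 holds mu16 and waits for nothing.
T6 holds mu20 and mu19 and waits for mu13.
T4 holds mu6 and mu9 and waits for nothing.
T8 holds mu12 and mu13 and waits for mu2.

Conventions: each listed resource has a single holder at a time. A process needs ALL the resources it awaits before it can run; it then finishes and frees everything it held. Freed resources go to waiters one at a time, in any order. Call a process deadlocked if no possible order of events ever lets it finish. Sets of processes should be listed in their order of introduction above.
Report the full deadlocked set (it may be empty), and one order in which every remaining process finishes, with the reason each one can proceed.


Deadlocked: T5, T6 and T8.
Key observation: T5 -> T8 -> T5 is a circular wait — nothing in it can go first; T6 waits into the deadlock from upstream.
The rest can finish in the order T1, T4, T9.
Check, step by step:
  T1 waits on nothing -> runs at once and releases mu16
  T4 waits on nothing -> runs at once and releases mu6 and mu9
  T9: everything it awaited (mu16) is free; runs, freeing mu8 and mu15


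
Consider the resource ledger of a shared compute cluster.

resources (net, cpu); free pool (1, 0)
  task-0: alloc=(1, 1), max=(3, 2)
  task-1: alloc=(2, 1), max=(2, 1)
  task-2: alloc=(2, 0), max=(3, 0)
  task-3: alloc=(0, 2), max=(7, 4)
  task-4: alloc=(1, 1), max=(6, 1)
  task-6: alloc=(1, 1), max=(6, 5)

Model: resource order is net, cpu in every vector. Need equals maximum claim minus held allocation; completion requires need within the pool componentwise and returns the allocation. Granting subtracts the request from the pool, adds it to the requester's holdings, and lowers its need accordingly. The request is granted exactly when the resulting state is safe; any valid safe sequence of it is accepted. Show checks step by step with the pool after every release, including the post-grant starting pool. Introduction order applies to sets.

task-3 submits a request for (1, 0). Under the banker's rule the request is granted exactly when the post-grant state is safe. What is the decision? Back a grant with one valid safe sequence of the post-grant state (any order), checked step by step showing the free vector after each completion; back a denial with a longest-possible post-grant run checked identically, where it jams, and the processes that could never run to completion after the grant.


GRANT. The post-grant state is safe; one safe sequence: task-1, task-2, task-0, task-4, task-3, task-6.
Key observation: the grant leaves (0, 0) free — enough for task-1, whose release restarts the cascade.
Verifying the post-grant state step by step:
  pool = (0, 0)
  task-1: need (0, 0) fits (0, 0); releases (2, 1), pool now (2, 1)
  task-2: need (1, 0) fits (2, 1); releases (2, 0), pool now (4, 1)
  task-0: need (2, 1) fits (4, 1); releases (1, 1), pool now (5, 2)
  task-4: need (5, 0) fits (5, 2); releases (1, 1), pool now (6, 3)
  task-3: need (6, 2) fits (6, 3); releases (1, 2), pool now (7, 5)
  task-6: need (5, 4) fits (7, 5); releases (1, 1), pool now (8, 6)


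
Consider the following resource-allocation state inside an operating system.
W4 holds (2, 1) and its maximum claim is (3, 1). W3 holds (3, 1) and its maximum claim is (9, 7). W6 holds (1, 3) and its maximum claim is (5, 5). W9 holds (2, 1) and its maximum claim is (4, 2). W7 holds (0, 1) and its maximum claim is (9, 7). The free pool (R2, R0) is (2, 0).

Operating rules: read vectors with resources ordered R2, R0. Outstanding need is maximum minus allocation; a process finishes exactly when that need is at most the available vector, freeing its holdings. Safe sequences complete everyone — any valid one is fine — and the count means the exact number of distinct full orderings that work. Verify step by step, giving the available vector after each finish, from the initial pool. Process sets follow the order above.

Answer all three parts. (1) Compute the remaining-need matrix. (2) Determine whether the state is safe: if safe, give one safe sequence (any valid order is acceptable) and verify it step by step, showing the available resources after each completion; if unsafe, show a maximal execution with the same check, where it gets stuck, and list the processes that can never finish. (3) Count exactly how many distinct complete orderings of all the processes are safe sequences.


(1) Outstanding need per process (order R2, R0):
  W4: (1, 0)
  W3: (6, 6)
  W6: (4, 2)
  W9: (2, 1)
  W7: (9, 6)
(2) The state is UNSAFE.
Key observation: even finishing W4, W9, W6 leaves just (7, 5) free — too little R0 for any of the remaining processes.
The run W4, W9, W6 cannot be extended any further. Step-by-step check:
  pool = (2, 0)
  W4 needs (1, 0) <= (2, 0) -> finishes; pool += (2, 1) = (4, 1)
  W9 needs (2, 1) <= (4, 1) -> finishes; pool += (2, 1) = (6, 2)
  W6 needs (4, 2) <= (6, 2) -> finishes; pool += (1, 3) = (7, 5)
  blocked: W3 wants (6, 6), pool (7, 5) — not enough R0
  blocked: W7 wants (9, 6), pool (7, 5) — not enough R2 and R0
Never able to finish: W3 and W7.
(3) Exactly 0 of the possible complete orderings are safe sequences.


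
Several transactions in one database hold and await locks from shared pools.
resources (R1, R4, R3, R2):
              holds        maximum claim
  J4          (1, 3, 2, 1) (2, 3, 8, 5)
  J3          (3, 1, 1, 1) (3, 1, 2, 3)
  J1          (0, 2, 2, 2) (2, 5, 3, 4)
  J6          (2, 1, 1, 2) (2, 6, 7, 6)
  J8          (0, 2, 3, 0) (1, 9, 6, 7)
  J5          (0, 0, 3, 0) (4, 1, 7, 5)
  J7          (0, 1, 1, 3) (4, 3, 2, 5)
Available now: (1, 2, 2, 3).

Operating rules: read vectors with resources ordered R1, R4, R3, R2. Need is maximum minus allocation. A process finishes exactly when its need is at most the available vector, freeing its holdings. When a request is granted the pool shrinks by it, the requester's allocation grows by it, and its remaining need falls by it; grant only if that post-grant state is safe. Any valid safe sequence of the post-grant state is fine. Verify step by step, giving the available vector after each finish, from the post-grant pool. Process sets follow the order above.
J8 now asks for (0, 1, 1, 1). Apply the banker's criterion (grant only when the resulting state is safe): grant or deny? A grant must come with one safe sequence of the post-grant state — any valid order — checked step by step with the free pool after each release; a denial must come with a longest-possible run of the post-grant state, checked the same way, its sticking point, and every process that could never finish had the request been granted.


GRANT — the state after the grant stays safe, e.g. via J3, J7, J1, J5, J4, J6, J8.
Key observation: the grant leaves (1, 1, 1, 2) free — enough for J3, whose release restarts the cascade.
Step-by-step check of the post-grant state:
  pool = (1, 1, 1, 2)
  J3 needs (0, 0, 1, 2) <= (1, 1, 1, 2) -> finishes; pool += (3, 1, 1, 1) = (4, 2, 2, 3)
  J7 needs (4, 2, 1, 2) <= (4, 2, 2, 3) -> finishes; pool += (0, 1, 1, 3) = (4, 3, 3, 6)
  J1 needs (2, 3, 1, 2) <= (4, 3, 3, 6) -> finishes; pool += (0, 2, 2, 2) = (4, 5, 5, 8)
  J5 needs (4, 1, 4, 5) <= (4, 5, 5, 8) -> finishes; pool += (0, 0, 3, 0) = (4, 5, 8, 8)
  J4 needs (1, 0, 6, 4) <= (4, 5, 8, 8) -> finishes; pool += (1, 3, 2, 1) = (5, 8, 10, 9)
  J6 needs (0, 5, 6, 4) <= (5, 8, 10, 9) -> finishes; pool += (2, 1, 1, 2) = (7, 9, 11, 11)
  J8 needs (1, 6, 2, 6) <= (7, 9, 11, 11) -> finishes; pool += (0, 3, 4, 1) = (7, 12, 15, 12)


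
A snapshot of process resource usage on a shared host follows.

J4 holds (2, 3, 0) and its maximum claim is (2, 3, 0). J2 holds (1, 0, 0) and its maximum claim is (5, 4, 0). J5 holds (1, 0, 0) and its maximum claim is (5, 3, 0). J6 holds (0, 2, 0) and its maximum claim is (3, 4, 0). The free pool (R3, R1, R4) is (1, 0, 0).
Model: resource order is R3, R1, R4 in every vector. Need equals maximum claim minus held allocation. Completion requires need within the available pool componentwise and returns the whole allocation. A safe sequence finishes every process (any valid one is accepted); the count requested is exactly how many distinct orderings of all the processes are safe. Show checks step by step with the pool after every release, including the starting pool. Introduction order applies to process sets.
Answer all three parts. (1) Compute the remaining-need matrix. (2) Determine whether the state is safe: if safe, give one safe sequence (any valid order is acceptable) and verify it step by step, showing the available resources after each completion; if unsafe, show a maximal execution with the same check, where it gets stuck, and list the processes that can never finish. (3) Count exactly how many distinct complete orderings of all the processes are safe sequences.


(1) Outstanding need per process (order R3, R1, R4):
  J4: (0, 0, 0)
  J2: (4, 4, 0)
  J5: (4, 3, 0)
  J6: (3, 2, 0)
(2) UNSAFE.
Key observation: the wall is R3: completing J4, J6 brings the pool only to (3, 5, 0), and all the rest need more.
The run J4, J6 cannot be extended any further. Step-by-step check:
  pool = (1, 0, 0)
  J4: need (0, 0, 0) fits (1, 0, 0); releases (2, 3, 0), pool now (3, 3, 0)
  J6: need (3, 2, 0) fits (3, 3, 0); releases (0, 2, 0), pool now (3, 5, 0)
  J2 still needs (4, 4, 0) but only (3, 5, 0) is free — short on R3
  J5 still needs (4, 3, 0) but only (3, 5, 0) is free — short on R3
Never able to finish: J2 and J5.
(3) The exact count: 0 of the possible complete orderings are safe sequences.


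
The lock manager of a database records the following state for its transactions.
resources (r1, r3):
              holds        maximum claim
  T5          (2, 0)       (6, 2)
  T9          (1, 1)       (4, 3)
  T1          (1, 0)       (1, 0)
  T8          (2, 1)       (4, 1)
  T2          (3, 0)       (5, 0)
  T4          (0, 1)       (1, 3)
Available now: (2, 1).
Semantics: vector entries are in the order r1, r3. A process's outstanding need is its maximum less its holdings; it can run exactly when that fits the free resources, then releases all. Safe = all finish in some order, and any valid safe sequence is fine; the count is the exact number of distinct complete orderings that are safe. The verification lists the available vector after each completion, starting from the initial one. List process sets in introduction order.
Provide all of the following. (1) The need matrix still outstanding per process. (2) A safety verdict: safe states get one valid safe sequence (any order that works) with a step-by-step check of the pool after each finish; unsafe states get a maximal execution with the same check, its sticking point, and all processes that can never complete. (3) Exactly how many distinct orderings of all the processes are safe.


(1) Need matrix, components ordered r1, r3:
  T5: (4, 2)
  T9: (3, 2)
  T1: (0, 0)
  T8: (2, 0)
  T2: (2, 0)
  T4: (1, 2)
(2) SAFE. One safe sequence: T8, T5, T1, T4, T9, T2.
Key observation: reading the order forward, T8 is the first process whose need (2, 0) meets the free pool (2, 1) exactly on a resource it requests.
Step-by-step check:
  pool = (2, 1)
  run T8 (needs (2, 0), free (2, 1)); after release of (2, 1) the pool is (4, 2)
  run T5 (needs (4, 2), free (4, 2)); after release of (2, 0) the pool is (6, 2)
  run T1 (needs (0, 0), free (6, 2)); after release of (1, 0) the pool is (7, 2)
  run T4 (needs (1, 2), free (7, 2)); after release of (0, 1) the pool is (7, 3)
  run T9 (needs (3, 2), free (7, 3)); after release of (1, 1) the pool is (8, 4)
  run T2 (needs (2, 0), free (8, 4)); after release of (3, 0) the pool is (11, 4)
(3) Exactly 180 of the possible complete orderings are safe sequences.


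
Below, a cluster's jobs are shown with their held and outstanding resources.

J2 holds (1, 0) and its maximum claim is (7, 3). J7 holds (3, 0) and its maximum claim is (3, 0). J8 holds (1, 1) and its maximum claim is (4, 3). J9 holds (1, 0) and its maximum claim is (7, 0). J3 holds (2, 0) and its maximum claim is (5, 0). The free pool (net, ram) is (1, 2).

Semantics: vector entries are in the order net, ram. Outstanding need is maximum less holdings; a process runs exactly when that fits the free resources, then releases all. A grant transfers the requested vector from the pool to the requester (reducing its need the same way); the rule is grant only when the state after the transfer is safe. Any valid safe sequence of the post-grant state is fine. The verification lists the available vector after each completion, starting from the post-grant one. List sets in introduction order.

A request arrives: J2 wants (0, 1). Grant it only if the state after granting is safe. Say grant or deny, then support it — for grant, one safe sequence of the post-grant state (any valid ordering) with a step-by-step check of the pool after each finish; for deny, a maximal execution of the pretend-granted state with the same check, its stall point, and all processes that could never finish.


DENY — the pretend-granted state is unsafe.
Key observation: no order helps: past J7, J3, J9, the free pool tops out at (7, 1), below what each blocked process needs in ram.
Pretend the grant happened; the run J7, J3, J9 goes as far as possible. Walking it through:
  pool = (1, 1)
  J7: need (0, 0) fits (1, 1); releases (3, 0), pool now (4, 1)
  J3: need (3, 0) fits (4, 1); releases (2, 0), pool now (6, 1)
  J9: need (6, 0) fits (6, 1); releases (1, 0), pool now (7, 1)
  J2 still needs (6, 2) but only (7, 1) is free — short on ram
  J8 still needs (3, 2) but only (7, 1) is free — short on ram
Post-grant, the permanently blocked set is J2 and J8.
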